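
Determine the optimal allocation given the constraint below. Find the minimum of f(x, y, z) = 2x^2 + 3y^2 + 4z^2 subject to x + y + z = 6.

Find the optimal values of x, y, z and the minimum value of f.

Using Lagrange multipliers on f = 2x^2 + 3y^2 + 4z^2 with constraint x + y + z = 6:
Conditions: 2*2*x = lambda, 2*3*y = lambda, 2*4*z = lambda
So x = lambda/4, y = lambda/6, z = lambda/8
Substituting into constraint: lambda * (13/24) = 6
lambda = 144/13
x = 36/13, y = 24/13, z = 18/13
Minimum value = 432/13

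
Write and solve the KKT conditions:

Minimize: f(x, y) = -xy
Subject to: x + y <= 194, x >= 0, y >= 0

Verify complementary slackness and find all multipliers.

Problem: min -xy s.t. x + y <= 194 (multiplier lambda), x >= 0 (mu_x), y >= 0 (mu_y)
KKT stationarity: -y + lambda - mu_x = 0, -x + lambda - mu_y = 0, with lambda, mu_x, mu_y >= 0
Complementary slackness: lambda*(x + y - 194) = 0, mu_x*x = 0, mu_y*y = 0
If lambda = 0: y = -mu_x <= 0 and x = -mu_y <= 0 force x = y = 0 with f = 0; but x = y = 97 is feasible with f = -9409 < 0, so this is not the minimum. Hence lambda > 0 and x + y = 194.
Try x > 0, y > 0 (so mu_x = mu_y = 0): y = lambda, x = lambda => x = y = lambda
x + y = 194 => 2*lambda = 194 => lambda = 97
x* = y* = 97 > 0, consistent with mu_x = mu_y = 0.
(Any feasible point with x = 0 or y = 0 has f = 0 > -9409, so the minimum is not on those boundaries.)
min(-xy) = -9409 (i.e. max xy = 9409)
Multipliers: lambda = 97, mu_x = 0, mu_y = 0
Complementary slackness: lambda*(x + y - 194) = 97*(97 + 97 - 194) = 0, mu_x*x = 0*97 = 0, mu_y*y = 0*97 = 0. Satisfied.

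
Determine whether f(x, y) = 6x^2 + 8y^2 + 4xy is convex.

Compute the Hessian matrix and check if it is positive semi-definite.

f(x,y) = 6x^2 + 8y^2 + 4xy
Hessian H = [[12, 4], [4, 16]]
trace(H) = 28, det(H) = 176
Eigenvalues: (28 +/- sqrt(80)) / 2 = 18.47, 9.528
Since both eigenvalues > 0, f is convex.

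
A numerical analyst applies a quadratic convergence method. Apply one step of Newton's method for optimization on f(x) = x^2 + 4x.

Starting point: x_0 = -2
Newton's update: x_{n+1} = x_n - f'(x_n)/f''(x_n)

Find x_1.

f(x) = x^2 + 4x
f'(x) = 2x + (4), f''(x) = 2
Newton step: x_1 = x_0 - f'(x_0)/f''(x_0)
f'(-2) = 0
x_1 = -2 - 0/2 = -2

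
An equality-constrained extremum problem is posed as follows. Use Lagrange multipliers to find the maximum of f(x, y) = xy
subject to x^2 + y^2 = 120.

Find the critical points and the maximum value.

Lagrange conditions: y = 2*lambda*x and x = 2*lambda*y
If x = 0 then y = 0, violating the constraint, so x, y != 0.
Dividing: y/x = x/y => x^2 = y^2 => y = x or y = -x
Constraint: 2x^2 = 120 => x^2 = 60 => x = +/-sqrt(60)
Critical points: (sqrt(60), sqrt(60)), (-sqrt(60), -sqrt(60)), (sqrt(60), -sqrt(60)), (-sqrt(60), sqrt(60))
  y = x:  xy = x^2 = 60  at (sqrt(60), sqrt(60)) and (-sqrt(60), -sqrt(60))
  y = -x: xy = -x^2 = -60 at (sqrt(60), -sqrt(60)) and (-sqrt(60), sqrt(60))
Maximum xy = 60 at (sqrt(60), sqrt(60)) and (-sqrt(60), -sqrt(60))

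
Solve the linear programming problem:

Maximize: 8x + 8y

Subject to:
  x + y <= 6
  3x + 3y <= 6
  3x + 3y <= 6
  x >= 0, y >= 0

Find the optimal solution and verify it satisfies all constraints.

Feasible vertices: (0, 0), (0, 2), (2, 0)
Objective 8x + 8y at each vertex:
  (0, 0): 0
  (0, 2): 16
  (2, 0): 16
Maximum is 16 at (0, 2).
Verify constraints at (x, y) = (0, 2):
  1*0 + 1*2 = 2 <= 6
  3*0 + 3*2 = 6 <= 6 (active)
  3*0 + 3*2 = 6 <= 6 (active)
  x = 0 >= 0, y = 2 >= 0. All constraints satisfied.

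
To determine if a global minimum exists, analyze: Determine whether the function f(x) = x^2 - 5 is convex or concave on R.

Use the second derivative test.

f(x) = x^2 - 5
f'(x) = 2x + 0
f''(x) = 2
Since f''(x) = 2 > 0 for all x, f is convex on R.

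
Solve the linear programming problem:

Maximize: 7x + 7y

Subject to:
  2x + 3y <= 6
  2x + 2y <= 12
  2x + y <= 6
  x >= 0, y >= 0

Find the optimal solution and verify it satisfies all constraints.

Feasible vertices: (0, 0), (0, 2), (3, 0)
Objective 7x + 7y at each vertex:
  (0, 0): 0
  (0, 2): 14
  (3, 0): 21
Maximum is 21 at (3, 0).
Verify constraints at (x, y) = (3, 0):
  2*3 + 3*0 = 6 <= 6 (active)
  2*3 + 2*0 = 6 <= 12
  2*3 + 1*0 = 6 <= 6 (active)
  x = 3 >= 0, y = 0 >= 0. All constraints satisfied.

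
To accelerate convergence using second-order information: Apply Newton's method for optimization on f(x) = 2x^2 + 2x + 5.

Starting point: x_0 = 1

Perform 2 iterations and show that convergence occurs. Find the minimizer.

f(x) = 2x^2 + 2x + 5, f'(x) = 4x + (2), f''(x) = 4
Step 1: f'(1) = 6, x_1 = 1 - 6/4 = -1/2
Step 2: f'(-1/2) = 0, x_2 = -1/2 (converged)
Newton's method converges in 1 step for quadratics.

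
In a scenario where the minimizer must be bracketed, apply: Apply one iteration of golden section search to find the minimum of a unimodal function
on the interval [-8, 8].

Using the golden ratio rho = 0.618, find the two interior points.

Golden section search on [-8, 8].
Golden ratio rho = 0.618 (approx).
Interior points:
  x_1 = -8 + (1-0.618)*16 = -1.8880
  x_2 = -8 + 0.618*16 = 1.8880
Compare f(x_1) and f(x_2) to determine which subinterval to keep.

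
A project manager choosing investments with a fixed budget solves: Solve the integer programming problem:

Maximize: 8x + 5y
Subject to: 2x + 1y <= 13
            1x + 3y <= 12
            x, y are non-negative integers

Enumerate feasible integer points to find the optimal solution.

Constraint 1: 2x + 1y <= 13
Constraint 2: 1x + 3y <= 12
Feasible x range (need y >= 0): 0 <= x <= min(13/2, 12/1) => x in {0, ..., 6}.
Enumerate feasible integer points row by row (the coefficient of y is 5 > 0, so for each x the largest feasible y gives the best value):
  x = 0: y <= min((13 - 2*0)/1, (12 - 1*0)/3) => y in {0, ..., 4}; best 8*0 + 5*4 = 20
  x = 1: y <= min((13 - 2*1)/1, (12 - 1*1)/3) => y in {0, ..., 3}; best 8*1 + 5*3 = 23
  x = 2: y <= min((13 - 2*2)/1, (12 - 1*2)/3) => y in {0, ..., 3}; best 8*2 + 5*3 = 31
  x = 3: y <= min((13 - 2*3)/1, (12 - 1*3)/3) => y in {0, ..., 3}; best 8*3 + 5*3 = 39
  x = 4: y <= min((13 - 2*4)/1, (12 - 1*4)/3) => y in {0, ..., 2}; best 8*4 + 5*2 = 42
  x = 5: y <= min((13 - 2*5)/1, (12 - 1*5)/3) => y in {0, ..., 2}; best 8*5 + 5*2 = 50
  x = 6: y <= min((13 - 2*6)/1, (12 - 1*6)/3) => y in {0, ..., 1}; best 8*6 + 5*1 = 53
The maximum 8x + 5y = 53 is achieved at x = 6, y = 1.
Check: 2*6 + 1*1 = 13 <= 13 and 1*6 + 3*1 = 9 <= 12.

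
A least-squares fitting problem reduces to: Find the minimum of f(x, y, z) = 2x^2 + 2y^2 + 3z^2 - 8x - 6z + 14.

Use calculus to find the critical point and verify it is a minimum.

f(x,y,z) = 2x^2 + 2y^2 + 3z^2 - 8x - 6z + 14
df/dx = 4x + (-8) = 0 => x = 2
df/dy = 4y + (0) = 0 => y = 0
df/dz = 6z + (-6) = 0 => z = 1
f(2,0,1) = 2*(2)^2 + 2*(0)^2 + 3*(1)^2 + -8*(2) + -6*(1) + 14 = 3
Hessian is diagonal with entries 4, 4, 6 > 0, confirmed minimum.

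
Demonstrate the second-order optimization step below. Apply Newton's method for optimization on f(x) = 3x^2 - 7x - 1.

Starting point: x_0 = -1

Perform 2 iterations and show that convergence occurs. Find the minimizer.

f(x) = 3x^2 - 7x - 1, f'(x) = 6x + (-7), f''(x) = 6
Step 1: f'(-1) = -13, x_1 = -1 - -13/6 = 7/6
Step 2: f'(7/6) = 0, x_2 = 7/6 (converged)
Newton's method converges in 1 step for quadratics.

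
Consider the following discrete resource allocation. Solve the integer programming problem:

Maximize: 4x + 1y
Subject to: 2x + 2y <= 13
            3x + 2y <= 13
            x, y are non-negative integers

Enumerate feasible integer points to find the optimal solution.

Constraint 1: 2x + 2y <= 13
Constraint 2: 3x + 2y <= 13
Feasible x range (need y >= 0): 0 <= x <= min(13/2, 13/3) => x in {0, ..., 4}.
Enumerate feasible integer points row by row (the coefficient of y is 1 > 0, so for each x the largest feasible y gives the best value):
  x = 0: y <= min((13 - 2*0)/2, (13 - 3*0)/2) => y in {0, ..., 6}; best 4*0 + 1*6 = 6
  x = 1: y <= min((13 - 2*1)/2, (13 - 3*1)/2) => y in {0, ..., 5}; best 4*1 + 1*5 = 9
  x = 2: y <= min((13 - 2*2)/2, (13 - 3*2)/2) => y in {0, ..., 3}; best 4*2 + 1*3 = 11
  x = 3: y <= min((13 - 2*3)/2, (13 - 3*3)/2) => y in {0, ..., 2}; best 4*3 + 1*2 = 14
  x = 4: y <= min((13 - 2*4)/2, (13 - 3*4)/2) => y in {0}; best 4*4 + 1*0 = 16
The maximum 4x + 1y = 16 is achieved at x = 4, y = 0.
Check: 2*4 + 2*0 = 8 <= 13 and 3*4 + 2*0 = 12 <= 13.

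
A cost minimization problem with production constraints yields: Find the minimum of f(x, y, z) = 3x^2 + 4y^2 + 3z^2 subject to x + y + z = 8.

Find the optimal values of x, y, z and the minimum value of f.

Using Lagrange multipliers on f = 3x^2 + 4y^2 + 3z^2 with constraint x + y + z = 8:
Conditions: 2*3*x = lambda, 2*4*y = lambda, 2*3*z = lambda
So x = lambda/6, y = lambda/8, z = lambda/6
Substituting into constraint: lambda * (11/24) = 8
lambda = 192/11
x = 32/11, y = 24/11, z = 32/11
Minimum value = 768/11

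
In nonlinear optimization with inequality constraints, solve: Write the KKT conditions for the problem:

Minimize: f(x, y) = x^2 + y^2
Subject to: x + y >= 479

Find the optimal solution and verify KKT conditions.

KKT conditions for min x^2 + y^2 s.t. x + y >= 479:
Stationarity: 2x = mu, 2y = mu
So x = y = mu/2.
Complementary slackness: mu*(x + y - 479) = 0
Primal feasibility: x + y >= 479; dual feasibility: mu >= 0
If mu = 0 then x = y = 0, but 0 + 0 < 479 is infeasible, so the constraint is active.
Constraint active: x + y = 2*(mu/2) = 479 => mu = 479
x = y = 479/2, f = 229441/2
Verify: stationarity 2*(479/2) = 479 = mu; primal 479/2 + 479/2 = 479 >= 479; dual mu = 479 >= 0; complementary slackness 479*(479 - 479) = 0. All KKT conditions hold.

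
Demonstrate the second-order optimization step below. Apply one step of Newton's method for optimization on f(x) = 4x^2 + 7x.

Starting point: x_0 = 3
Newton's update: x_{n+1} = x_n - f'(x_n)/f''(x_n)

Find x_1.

f(x) = 4x^2 + 7x
f'(x) = 8x + (7), f''(x) = 8
Newton step: x_1 = x_0 - f'(x_0)/f''(x_0)
f'(3) = 31
x_1 = 3 - 31/8 = -7/8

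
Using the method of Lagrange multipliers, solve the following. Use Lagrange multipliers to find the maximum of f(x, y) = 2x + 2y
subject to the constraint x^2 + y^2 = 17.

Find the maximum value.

Set up Lagrange conditions: grad f = lambda * grad g
  2 = 2*lambda*x
  2 = 2*lambda*y
From these: x/y = 2/2, so x = 2t, y = 2t for some t.
Substitute into constraint: (2t)^2 + (2t)^2 = 17
  t^2 * 8 = 17
  t = sqrt(17/8)
Maximum = 2*x + 2*y = (2^2 + 2^2)*t = 8 * sqrt(17/8) = sqrt(136)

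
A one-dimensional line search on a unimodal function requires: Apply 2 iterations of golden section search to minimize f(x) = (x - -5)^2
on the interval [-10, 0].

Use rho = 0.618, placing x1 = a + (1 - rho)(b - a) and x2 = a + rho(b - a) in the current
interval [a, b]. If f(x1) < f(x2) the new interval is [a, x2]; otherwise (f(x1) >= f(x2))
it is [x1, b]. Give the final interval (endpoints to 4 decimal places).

Golden section search for min of f(x) = (x - -5)^2 on [-10, 0].
Each step: x1 = a + (1 - rho)(b - a), x2 = a + rho(b - a); if f(x1) < f(x2) keep [a, x2], otherwise keep [x1, b].
Step 1: [-10.0000, 0.0000], x1=-6.1800 (f=1.3924), x2=-3.8200 (f=1.3924); f(x1) = f(x2) (tie, not '<') => keep [-6.1800, 0.0000]
Step 2: [-6.1800, 0.0000], x1=-3.8192 (f=1.3942), x2=-2.3608 (f=6.9656); f(x1) < f(x2) => keep [-6.1800, -2.3608]
Final interval: [-6.1800, -2.3608]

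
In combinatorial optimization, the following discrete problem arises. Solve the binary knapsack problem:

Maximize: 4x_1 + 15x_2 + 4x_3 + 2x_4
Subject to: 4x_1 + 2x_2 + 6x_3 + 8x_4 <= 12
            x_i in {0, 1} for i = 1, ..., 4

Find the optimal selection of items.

Items: item 1 (v=4, w=4), item 2 (v=15, w=2), item 3 (v=4, w=6), item 4 (v=2, w=8)
Capacity: 12
Checking all 16 subsets (w = total weight, v = total value):
  {}: w = 0, v = 0
  {1}: w = 4, v = 4
  {2}: w = 2, v = 15
  {3}: w = 6, v = 4
  {4}: w = 8, v = 2
  {1, 2}: w = 6, v = 19
  {1, 3}: w = 10, v = 8
  {1, 4}: w = 12, v = 6
  {2, 3}: w = 8, v = 19
  {2, 4}: w = 10, v = 17
  {3, 4}: w = 14 > 12, infeasible
  {1, 2, 3}: w = 12, v = 23
  {1, 2, 4}: w = 14 > 12, infeasible
  {1, 3, 4}: w = 18 > 12, infeasible
  {2, 3, 4}: w = 16 > 12, infeasible
  {1, 2, 3, 4}: w = 20 > 12, infeasible
Best feasible subset: items [1, 2, 3]
Total weight: 12 <= 12, total value: 23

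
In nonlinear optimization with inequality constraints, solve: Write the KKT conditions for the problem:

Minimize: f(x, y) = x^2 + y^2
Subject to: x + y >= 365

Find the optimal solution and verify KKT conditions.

KKT conditions for min x^2 + y^2 s.t. x + y >= 365:
Stationarity: 2x = mu, 2y = mu
So x = y = mu/2.
Complementary slackness: mu*(x + y - 365) = 0
Primal feasibility: x + y >= 365; dual feasibility: mu >= 0
If mu = 0 then x = y = 0, but 0 + 0 < 365 is infeasible, so the constraint is active.
Constraint active: x + y = 2*(mu/2) = 365 => mu = 365
x = y = 365/2, f = 133225/2
Verify: stationarity 2*(365/2) = 365 = mu; primal 365/2 + 365/2 = 365 >= 365; dual mu = 365 >= 0; complementary slackness 365*(365 - 365) = 0. All KKT conditions hold.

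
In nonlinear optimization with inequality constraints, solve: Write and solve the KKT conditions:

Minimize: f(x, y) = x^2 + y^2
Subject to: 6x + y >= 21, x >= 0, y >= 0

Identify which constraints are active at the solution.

KKT conditions for min x^2 + y^2 s.t. 6x + 1y >= 21, x >= 0, y >= 0:
Stationarity: 2x = mu*6 + mu_x, 2y = mu*1 + mu_y, with mu, mu_x, mu_y >= 0
Complementary slackness: mu*(6x + y - 21) = 0, mu_x*x = 0, mu_y*y = 0
(0, 0) is infeasible (6*0 + 1*0 < 21), so if mu = 0 stationarity would force x = mu_x/2 >= 0, y = mu_y/2 >= 0 with mu_x*x = mu_y*y = 0, i.e. x = y = 0: contradiction. Hence mu > 0 and 6x + y = 21 is active.
Try x > 0, y > 0 (so mu_x = mu_y = 0): x = 6*mu/2, y = 1*mu/2
Substitute: 6*(6*mu/2) + 1*(1*mu/2) = 21
  mu*37/2 = 21 => mu = 42/37
x* = 126/37 > 0, y* = 21/37 > 0, consistent with mu_x = mu_y = 0.
f is convex and the constraints are linear, so this KKT point is the global minimum.
f* = 441/37
Active constraints: 6x + y >= 21 (holds with equality, mu = 42/37 > 0); x >= 0 and y >= 0 are inactive (mu_x = mu_y = 0).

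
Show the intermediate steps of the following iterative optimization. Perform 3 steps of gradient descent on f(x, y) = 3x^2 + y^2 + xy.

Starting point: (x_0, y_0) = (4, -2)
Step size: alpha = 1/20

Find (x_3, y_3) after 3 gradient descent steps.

f(x,y) = 3x^2 + y^2 + xy
grad_x = 6x + 1y, grad_y = 2y + 1x
Step 1: grad = (22, 0), (29/10, -2)
Step 2: grad = (77/5, -11/10), (213/100, -389/200)
Step 3: grad = (2167/200, -44/25), (6353/4000, -1857/1000)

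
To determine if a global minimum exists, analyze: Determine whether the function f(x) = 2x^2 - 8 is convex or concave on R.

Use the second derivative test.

f(x) = 2x^2 - 8
f'(x) = 4x + 0
f''(x) = 4
Since f''(x) = 4 > 0 for all x, f is convex on R.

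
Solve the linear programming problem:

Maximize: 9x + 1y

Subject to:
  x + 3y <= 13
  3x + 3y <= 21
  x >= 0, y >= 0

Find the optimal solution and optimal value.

Feasible vertices: (0, 0), (0, 13/3), (4, 3), (7, 0)
Objective 9x + 1y at each:
  (0, 0): 0
  (0, 13/3): 13/3
  (4, 3): 39
  (7, 0): 63
Maximum is 63 at (7, 0).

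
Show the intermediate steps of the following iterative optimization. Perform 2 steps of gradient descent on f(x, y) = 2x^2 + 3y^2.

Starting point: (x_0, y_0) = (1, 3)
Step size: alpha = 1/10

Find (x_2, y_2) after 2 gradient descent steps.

f(x,y) = 2x^2 + 3y^2
grad_x = 4x + 0y, grad_y = 6y + 0x
Step 1: grad = (4, 18), (3/5, 6/5)
Step 2: grad = (12/5, 36/5), (9/25, 12/25)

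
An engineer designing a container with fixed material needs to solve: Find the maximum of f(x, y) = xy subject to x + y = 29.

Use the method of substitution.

Substitute y = 29 - x into f(x,y) = xy:
g(x) = x(29 - x) = 29x - x^2
g'(x) = 29 - 2x = 0  =>  x = 29/2
y = 29 - 29/2 = 29/2
Maximum value = (29/2) * (29/2) = 841/4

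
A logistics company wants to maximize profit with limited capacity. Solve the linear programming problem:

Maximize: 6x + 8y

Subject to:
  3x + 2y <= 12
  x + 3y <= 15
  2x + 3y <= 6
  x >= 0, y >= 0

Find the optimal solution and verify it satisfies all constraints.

Feasible vertices: (0, 0), (0, 2), (3, 0)
Objective 6x + 8y at each vertex:
  (0, 0): 0
  (0, 2): 16
  (3, 0): 18
Maximum is 18 at (3, 0).
Verify constraints at (x, y) = (3, 0):
  3*3 + 2*0 = 9 <= 12
  1*3 + 3*0 = 3 <= 15
  2*3 + 3*0 = 6 <= 6 (active)
  x = 3 >= 0, y = 0 >= 0. All constraints satisfied.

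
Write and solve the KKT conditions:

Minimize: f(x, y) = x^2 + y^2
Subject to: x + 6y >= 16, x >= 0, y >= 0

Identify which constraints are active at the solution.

KKT conditions for min x^2 + y^2 s.t. 1x + 6y >= 16, x >= 0, y >= 0:
Stationarity: 2x = mu*1 + mu_x, 2y = mu*6 + mu_y, with mu, mu_x, mu_y >= 0
Complementary slackness: mu*(x + 6y - 16) = 0, mu_x*x = 0, mu_y*y = 0
(0, 0) is infeasible (1*0 + 6*0 < 16), so if mu = 0 stationarity would force x = mu_x/2 >= 0, y = mu_y/2 >= 0 with mu_x*x = mu_y*y = 0, i.e. x = y = 0: contradiction. Hence mu > 0 and x + 6y = 16 is active.
Try x > 0, y > 0 (so mu_x = mu_y = 0): x = 1*mu/2, y = 6*mu/2
Substitute: 1*(1*mu/2) + 6*(6*mu/2) = 16
  mu*37/2 = 16 => mu = 32/37
x* = 16/37 > 0, y* = 96/37 > 0, consistent with mu_x = mu_y = 0.
f is convex and the constraints are linear, so this KKT point is the global minimum.
f* = 256/37
Active constraints: x + 6y >= 16 (holds with equality, mu = 32/37 > 0); x >= 0 and y >= 0 are inactive (mu_x = mu_y = 0).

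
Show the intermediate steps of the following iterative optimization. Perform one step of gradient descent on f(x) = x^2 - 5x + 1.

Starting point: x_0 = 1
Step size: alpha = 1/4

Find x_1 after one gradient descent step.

f(x) = x^2 - 5x + 1
f'(x) = 2x - 5
f'(1) = 2*1 + (-5) = -3
x_1 = x_0 - alpha * f'(x_0) = 1 - 1/4 * -3 = 7/4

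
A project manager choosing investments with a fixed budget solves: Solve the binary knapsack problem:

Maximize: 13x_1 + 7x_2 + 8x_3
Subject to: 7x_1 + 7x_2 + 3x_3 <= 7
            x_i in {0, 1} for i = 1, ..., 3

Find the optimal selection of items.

Items: item 1 (v=13, w=7), item 2 (v=7, w=7), item 3 (v=8, w=3)
Capacity: 7
Checking all 8 subsets (w = total weight, v = total value):
  {}: w = 0, v = 0
  {1}: w = 7, v = 13
  {2}: w = 7, v = 7
  {3}: w = 3, v = 8
  {1, 2}: w = 14 > 7, infeasible
  {1, 3}: w = 10 > 7, infeasible
  {2, 3}: w = 10 > 7, infeasible
  {1, 2, 3}: w = 17 > 7, infeasible
Best feasible subset: items [1]
Total weight: 7 <= 7, total value: 13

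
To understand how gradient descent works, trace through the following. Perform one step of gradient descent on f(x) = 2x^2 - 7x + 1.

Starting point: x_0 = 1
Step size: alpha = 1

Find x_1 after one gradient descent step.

f(x) = 2x^2 - 7x + 1
f'(x) = 4x - 7
f'(1) = 4*1 + (-7) = -3
x_1 = x_0 - alpha * f'(x_0) = 1 - 1 * -3 = 4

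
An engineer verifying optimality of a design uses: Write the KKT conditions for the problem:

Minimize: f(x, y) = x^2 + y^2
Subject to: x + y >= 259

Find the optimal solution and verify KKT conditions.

KKT conditions for min x^2 + y^2 s.t. x + y >= 259:
Stationarity: 2x = mu, 2y = mu
So x = y = mu/2.
Complementary slackness: mu*(x + y - 259) = 0
Primal feasibility: x + y >= 259; dual feasibility: mu >= 0
If mu = 0 then x = y = 0, but 0 + 0 < 259 is infeasible, so the constraint is active.
Constraint active: x + y = 2*(mu/2) = 259 => mu = 259
x = y = 259/2, f = 67081/2
Verify: stationarity 2*(259/2) = 259 = mu; primal 259/2 + 259/2 = 259 >= 259; dual mu = 259 >= 0; complementary slackness 259*(259 - 259) = 0. All KKT conditions hold.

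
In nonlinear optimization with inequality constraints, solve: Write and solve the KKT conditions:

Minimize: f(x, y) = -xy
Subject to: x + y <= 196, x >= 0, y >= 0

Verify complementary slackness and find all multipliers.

Problem: min -xy s.t. x + y <= 196 (multiplier lambda), x >= 0 (mu_x), y >= 0 (mu_y)
KKT stationarity: -y + lambda - mu_x = 0, -x + lambda - mu_y = 0, with lambda, mu_x, mu_y >= 0
Complementary slackness: lambda*(x + y - 196) = 0, mu_x*x = 0, mu_y*y = 0
If lambda = 0: y = -mu_x <= 0 and x = -mu_y <= 0 force x = y = 0 with f = 0; but x = y = 98 is feasible with f = -9604 < 0, so this is not the minimum. Hence lambda > 0 and x + y = 196.
Try x > 0, y > 0 (so mu_x = mu_y = 0): y = lambda, x = lambda => x = y = lambda
x + y = 196 => 2*lambda = 196 => lambda = 98
x* = y* = 98 > 0, consistent with mu_x = mu_y = 0.
(Any feasible point with x = 0 or y = 0 has f = 0 > -9604, so the minimum is not on those boundaries.)
min(-xy) = -9604 (i.e. max xy = 9604)
Multipliers: lambda = 98, mu_x = 0, mu_y = 0
Complementary slackness: lambda*(x + y - 196) = 98*(98 + 98 - 196) = 0, mu_x*x = 0*98 = 0, mu_y*y = 0*98 = 0. Satisfied.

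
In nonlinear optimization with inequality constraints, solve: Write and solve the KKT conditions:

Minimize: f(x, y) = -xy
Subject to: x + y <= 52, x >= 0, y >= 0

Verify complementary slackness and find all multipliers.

Problem: min -xy s.t. x + y <= 52 (multiplier lambda), x >= 0 (mu_x), y >= 0 (mu_y)
KKT stationarity: -y + lambda - mu_x = 0, -x + lambda - mu_y = 0, with lambda, mu_x, mu_y >= 0
Complementary slackness: lambda*(x + y - 52) = 0, mu_x*x = 0, mu_y*y = 0
If lambda = 0: y = -mu_x <= 0 and x = -mu_y <= 0 force x = y = 0 with f = 0; but x = y = 26 is feasible with f = -676 < 0, so this is not the minimum. Hence lambda > 0 and x + y = 52.
Try x > 0, y > 0 (so mu_x = mu_y = 0): y = lambda, x = lambda => x = y = lambda
x + y = 52 => 2*lambda = 52 => lambda = 26
x* = y* = 26 > 0, consistent with mu_x = mu_y = 0.
(Any feasible point with x = 0 or y = 0 has f = 0 > -676, so the minimum is not on those boundaries.)
min(-xy) = -676 (i.e. max xy = 676)
Multipliers: lambda = 26, mu_x = 0, mu_y = 0
Complementary slackness: lambda*(x + y - 52) = 26*(26 + 26 - 52) = 0, mu_x*x = 0*26 = 0, mu_y*y = 0*26 = 0. Satisfied.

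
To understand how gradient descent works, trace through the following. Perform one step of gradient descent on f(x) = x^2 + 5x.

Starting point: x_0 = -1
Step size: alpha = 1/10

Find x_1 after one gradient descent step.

f(x) = x^2 + 5x
f'(x) = 2x + 5
f'(-1) = 2*-1 + (5) = 3
x_1 = x_0 - alpha * f'(x_0) = -1 - 1/10 * 3 = -13/10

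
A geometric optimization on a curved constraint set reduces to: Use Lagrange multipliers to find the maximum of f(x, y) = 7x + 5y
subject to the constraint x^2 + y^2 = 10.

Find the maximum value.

Set up Lagrange conditions: grad f = lambda * grad g
  7 = 2*lambda*x
  5 = 2*lambda*y
From these: x/y = 7/5, so x = 7t, y = 5t for some t.
Substitute into constraint: (7t)^2 + (5t)^2 = 10
  t^2 * 74 = 10
  t = sqrt(10/74)
Maximum = 7*x + 5*y = (7^2 + 5^2)*t = 74 * sqrt(10/74) = sqrt(740)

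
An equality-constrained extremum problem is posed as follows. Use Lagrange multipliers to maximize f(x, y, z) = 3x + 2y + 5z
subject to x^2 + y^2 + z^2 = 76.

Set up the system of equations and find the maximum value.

Lagrange conditions: 3 = 2*lambda*x, 2 = 2*lambda*y, 5 = 2*lambda*z
So x:3 = y:2 = z:5, i.e. x = 3t, y = 2t, z = 5t
Constraint: t^2*(3^2 + 2^2 + 5^2) = 76
  t^2 * 38 = 76  =>  t = sqrt(2)
Maximum = 3*3t + 2*2t + 5*5t = 38*sqrt(2) = sqrt(2888)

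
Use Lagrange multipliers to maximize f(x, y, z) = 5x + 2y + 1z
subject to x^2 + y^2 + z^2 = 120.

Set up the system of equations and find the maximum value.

Lagrange conditions: 5 = 2*lambda*x, 2 = 2*lambda*y, 1 = 2*lambda*z
So x:5 = y:2 = z:1, i.e. x = 5t, y = 2t, z = 1t
Constraint: t^2*(5^2 + 2^2 + 1^2) = 120
  t^2 * 30 = 120  =>  t = sqrt(4)
Maximum = 5*5t + 2*2t + 1*1t = 30*sqrt(4) = 60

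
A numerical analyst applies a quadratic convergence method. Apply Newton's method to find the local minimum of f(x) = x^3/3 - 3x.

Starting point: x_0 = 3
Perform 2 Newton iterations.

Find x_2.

f(x) = x^3/3 - 3x
f'(x) = x^2 - 3, f''(x) = 2x
Newton update: x_{n+1} = x_n - (x_n^2 - 3)/(2*x_n)
Step 1: x_0 = 3, f'=6, f''=6, x_1 = 2
Step 2: x_1 = 2, f'=1, f''=4, x_2 = 7/4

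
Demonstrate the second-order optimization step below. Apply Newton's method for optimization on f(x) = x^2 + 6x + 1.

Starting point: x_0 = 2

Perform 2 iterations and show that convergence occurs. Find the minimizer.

f(x) = x^2 + 6x + 1, f'(x) = 2x + (6), f''(x) = 2
Step 1: f'(2) = 10, x_1 = 2 - 10/2 = -3
Step 2: f'(-3) = 0, x_2 = -3 (converged)
Newton's method converges in 1 step for quadratics.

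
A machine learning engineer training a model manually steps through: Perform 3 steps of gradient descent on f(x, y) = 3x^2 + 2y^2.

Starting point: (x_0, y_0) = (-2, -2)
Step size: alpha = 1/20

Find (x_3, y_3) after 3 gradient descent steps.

f(x,y) = 3x^2 + 2y^2
grad_x = 6x + 0y, grad_y = 4y + 0x
Step 1: grad = (-12, -8), (-7/5, -8/5)
Step 2: grad = (-42/5, -32/5), (-49/50, -32/25)
Step 3: grad = (-147/25, -128/25), (-343/500, -128/125)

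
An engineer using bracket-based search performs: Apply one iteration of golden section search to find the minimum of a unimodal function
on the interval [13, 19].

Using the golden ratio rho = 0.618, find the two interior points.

Golden section search on [13, 19].
Golden ratio rho = 0.618 (approx).
Interior points:
  x_1 = 13 + (1-0.618)*6 = 15.2920
  x_2 = 13 + 0.618*6 = 16.7080
Compare f(x_1) and f(x_2) to determine which subinterval to keep.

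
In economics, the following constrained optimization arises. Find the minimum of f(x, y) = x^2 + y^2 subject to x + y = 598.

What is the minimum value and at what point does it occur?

Substitute y = 598 - x into f(x,y) = x^2 + y^2:
g(x) = x^2 + (598 - x)^2 = 2x^2 - 1196x + 357604
g'(x) = 4x - 1196 = 0  =>  x = 299
y = 598 - 299 = 299
Minimum value = 299^2 + 299^2 = 178802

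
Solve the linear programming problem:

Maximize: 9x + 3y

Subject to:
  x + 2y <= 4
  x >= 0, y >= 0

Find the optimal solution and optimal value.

The feasible region has vertices at [(0, 0), (4, 0), (0, 2)].
Checking objective 9x + 3y at each vertex:
  (0, 0): 9*0 + 3*0 = 0
  (4, 0): 9*4 + 3*0 = 36
  (0, 2): 9*0 + 3*2 = 6
Maximum is 36 at (4, 0).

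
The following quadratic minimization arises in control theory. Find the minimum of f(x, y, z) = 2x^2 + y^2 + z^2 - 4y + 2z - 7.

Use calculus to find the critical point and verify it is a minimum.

f(x,y,z) = 2x^2 + y^2 + z^2 - 4y + 2z - 7
df/dx = 4x + (0) = 0 => x = 0
df/dy = 2y + (-4) = 0 => y = 2
df/dz = 2z + (2) = 0 => z = -1
f(0,2,-1) = 2*(0)^2 + 1*(2)^2 + 1*(-1)^2 + -4*(2) + 2*(-1) + -7 = -12
Hessian is diagonal with entries 4, 2, 2 > 0, confirmed minimum.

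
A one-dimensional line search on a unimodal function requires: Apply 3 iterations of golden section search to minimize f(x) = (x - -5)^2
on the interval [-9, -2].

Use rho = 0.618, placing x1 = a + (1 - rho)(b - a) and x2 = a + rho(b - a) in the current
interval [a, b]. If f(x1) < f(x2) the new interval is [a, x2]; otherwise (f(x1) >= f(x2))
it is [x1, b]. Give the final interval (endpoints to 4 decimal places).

Golden section search for min of f(x) = (x - -5)^2 on [-9, -2].
Each step: x1 = a + (1 - rho)(b - a), x2 = a + rho(b - a); if f(x1) < f(x2) keep [a, x2], otherwise keep [x1, b].
Step 1: [-9.0000, -2.0000], x1=-6.3260 (f=1.7583), x2=-4.6740 (f=0.1063); f(x1) > f(x2) => keep [-6.3260, -2.0000]
Step 2: [-6.3260, -2.0000], x1=-4.6735 (f=0.1066), x2=-3.6525 (f=1.8157); f(x1) < f(x2) => keep [-6.3260, -3.6525]
Step 3: [-6.3260, -3.6525], x1=-5.3047 (f=0.0929), x2=-4.6738 (f=0.1064); f(x1) < f(x2) => keep [-6.3260, -4.6738]
Final interval: [-6.3260, -4.6738]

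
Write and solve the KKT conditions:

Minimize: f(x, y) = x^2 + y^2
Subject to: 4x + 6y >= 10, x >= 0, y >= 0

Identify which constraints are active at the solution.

KKT conditions for min x^2 + y^2 s.t. 4x + 6y >= 10, x >= 0, y >= 0:
Stationarity: 2x = mu*4 + mu_x, 2y = mu*6 + mu_y, with mu, mu_x, mu_y >= 0
Complementary slackness: mu*(4x + 6y - 10) = 0, mu_x*x = 0, mu_y*y = 0
(0, 0) is infeasible (4*0 + 6*0 < 10), so if mu = 0 stationarity would force x = mu_x/2 >= 0, y = mu_y/2 >= 0 with mu_x*x = mu_y*y = 0, i.e. x = y = 0: contradiction. Hence mu > 0 and 4x + 6y = 10 is active.
Try x > 0, y > 0 (so mu_x = mu_y = 0): x = 4*mu/2, y = 6*mu/2
Substitute: 4*(4*mu/2) + 6*(6*mu/2) = 10
  mu*52/2 = 10 => mu = 5/13
x* = 10/13 > 0, y* = 15/13 > 0, consistent with mu_x = mu_y = 0.
f is convex and the constraints are linear, so this KKT point is the global minimum.
f* = 25/13
Active constraints: 4x + 6y >= 10 (holds with equality, mu = 5/13 > 0); x >= 0 and y >= 0 are inactive (mu_x = mu_y = 0).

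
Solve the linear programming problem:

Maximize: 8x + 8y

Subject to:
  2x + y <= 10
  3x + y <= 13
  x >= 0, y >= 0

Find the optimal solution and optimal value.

Feasible vertices: (0, 0), (0, 10), (3, 4), (13/3, 0)
Objective 8x + 8y at each:
  (0, 0): 0
  (0, 10): 80
  (3, 4): 56
  (13/3, 0): 104/3
Maximum is 80 at (0, 10).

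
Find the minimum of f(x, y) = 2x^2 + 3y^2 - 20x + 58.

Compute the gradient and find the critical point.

f(x,y) = 2x^2 + 3y^2 - 20x + 58
df/dx = 4x + (-20) = 0  =>  x = 5
df/dy = 6y + (0) = 0  =>  y = 0
f(5, 0) = 2*(5)^2 + 3*(0)^2 + -20*(5) + 58 = 8
Hessian is diagonal with entries 4, 6 > 0, so this is a minimum.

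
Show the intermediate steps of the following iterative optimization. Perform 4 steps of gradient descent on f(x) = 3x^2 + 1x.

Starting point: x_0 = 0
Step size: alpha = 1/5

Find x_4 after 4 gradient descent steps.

f(x) = 3x^2 + 1x, f'(x) = 6x + (1)
Step 1: f'(0) = 1, x_1 = 0 - 1/5 * 1 = -1/5
Step 2: f'(-1/5) = -1/5, x_2 = -1/5 - 1/5 * -1/5 = -4/25
Step 3: f'(-4/25) = 1/25, x_3 = -4/25 - 1/5 * 1/25 = -21/125
Step 4: f'(-21/125) = -1/125, x_4 = -21/125 - 1/5 * -1/125 = -104/625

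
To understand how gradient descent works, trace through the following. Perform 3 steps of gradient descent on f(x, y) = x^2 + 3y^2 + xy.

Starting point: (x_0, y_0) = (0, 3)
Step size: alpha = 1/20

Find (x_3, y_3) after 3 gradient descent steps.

f(x,y) = x^2 + 3y^2 + xy
grad_x = 2x + 1y, grad_y = 6y + 1x
Step 1: grad = (3, 18), (-3/20, 21/10)
Step 2: grad = (9/5, 249/20), (-6/25, 591/400)
Step 3: grad = (399/400, 69/8), (-2319/8000, 837/800)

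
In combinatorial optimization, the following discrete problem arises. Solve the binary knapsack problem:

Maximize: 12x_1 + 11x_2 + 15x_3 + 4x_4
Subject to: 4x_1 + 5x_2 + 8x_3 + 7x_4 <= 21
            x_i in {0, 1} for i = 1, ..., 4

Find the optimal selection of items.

Items: item 1 (v=12, w=4), item 2 (v=11, w=5), item 3 (v=15, w=8), item 4 (v=4, w=7)
Capacity: 21
Checking all 16 subsets (w = total weight, v = total value):
  {}: w = 0, v = 0
  {1}: w = 4, v = 12
  {2}: w = 5, v = 11
  {3}: w = 8, v = 15
  {4}: w = 7, v = 4
  {1, 2}: w = 9, v = 23
  {1, 3}: w = 12, v = 27
  {1, 4}: w = 11, v = 16
  {2, 3}: w = 13, v = 26
  {2, 4}: w = 12, v = 15
  {3, 4}: w = 15, v = 19
  {1, 2, 3}: w = 17, v = 38
  {1, 2, 4}: w = 16, v = 27
  {1, 3, 4}: w = 19, v = 31
  {2, 3, 4}: w = 20, v = 30
  {1, 2, 3, 4}: w = 24 > 21, infeasible
Best feasible subset: items [1, 2, 3]
Total weight: 17 <= 21, total value: 38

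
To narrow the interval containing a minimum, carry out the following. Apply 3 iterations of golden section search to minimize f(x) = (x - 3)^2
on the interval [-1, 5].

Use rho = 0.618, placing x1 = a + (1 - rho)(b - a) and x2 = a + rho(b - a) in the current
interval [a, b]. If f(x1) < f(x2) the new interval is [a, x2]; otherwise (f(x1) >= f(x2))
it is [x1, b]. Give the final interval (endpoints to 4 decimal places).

Golden section search for min of f(x) = (x - 3)^2 on [-1, 5].
Each step: x1 = a + (1 - rho)(b - a), x2 = a + rho(b - a); if f(x1) < f(x2) keep [a, x2], otherwise keep [x1, b].
Step 1: [-1.0000, 5.0000], x1=1.2920 (f=2.9173), x2=2.7080 (f=0.0853); f(x1) > f(x2) => keep [1.2920, 5.0000]
Step 2: [1.2920, 5.0000], x1=2.7085 (f=0.0850), x2=3.5835 (f=0.3405); f(x1) < f(x2) => keep [1.2920, 3.5835]
Step 3: [1.2920, 3.5835], x1=2.1674 (f=0.6933), x2=2.7082 (f=0.0852); f(x1) > f(x2) => keep [2.1674, 3.5835]
Final interval: [2.1674, 3.5835]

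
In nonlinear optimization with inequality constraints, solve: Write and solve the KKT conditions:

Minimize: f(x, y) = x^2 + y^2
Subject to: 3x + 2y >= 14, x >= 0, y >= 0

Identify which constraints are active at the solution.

KKT conditions for min x^2 + y^2 s.t. 3x + 2y >= 14, x >= 0, y >= 0:
Stationarity: 2x = mu*3 + mu_x, 2y = mu*2 + mu_y, with mu, mu_x, mu_y >= 0
Complementary slackness: mu*(3x + 2y - 14) = 0, mu_x*x = 0, mu_y*y = 0
(0, 0) is infeasible (3*0 + 2*0 < 14), so if mu = 0 stationarity would force x = mu_x/2 >= 0, y = mu_y/2 >= 0 with mu_x*x = mu_y*y = 0, i.e. x = y = 0: contradiction. Hence mu > 0 and 3x + 2y = 14 is active.
Try x > 0, y > 0 (so mu_x = mu_y = 0): x = 3*mu/2, y = 2*mu/2
Substitute: 3*(3*mu/2) + 2*(2*mu/2) = 14
  mu*13/2 = 14 => mu = 28/13
x* = 42/13 > 0, y* = 28/13 > 0, consistent with mu_x = mu_y = 0.
f is convex and the constraints are linear, so this KKT point is the global minimum.
f* = 196/13
Active constraints: 3x + 2y >= 14 (holds with equality, mu = 28/13 > 0); x >= 0 and y >= 0 are inactive (mu_x = mu_y = 0).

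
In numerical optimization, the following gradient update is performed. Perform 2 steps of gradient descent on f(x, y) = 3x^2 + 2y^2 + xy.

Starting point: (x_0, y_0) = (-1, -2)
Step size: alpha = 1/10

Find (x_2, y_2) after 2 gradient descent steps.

f(x,y) = 3x^2 + 2y^2 + xy
grad_x = 6x + 1y, grad_y = 4y + 1x
Step 1: grad = (-8, -9), (-1/5, -11/10)
Step 2: grad = (-23/10, -23/5), (3/100, -16/25)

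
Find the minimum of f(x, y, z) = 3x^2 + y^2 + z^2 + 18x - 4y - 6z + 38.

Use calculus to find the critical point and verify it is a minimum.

f(x,y,z) = 3x^2 + y^2 + z^2 + 18x - 4y - 6z + 38
df/dx = 6x + (18) = 0 => x = -3
df/dy = 2y + (-4) = 0 => y = 2
df/dz = 2z + (-6) = 0 => z = 3
f(-3,2,3) = 3*(-3)^2 + 1*(2)^2 + 1*(3)^2 + 18*(-3) + -4*(2) + -6*(3) + 38 = -2
Hessian is diagonal with entries 6, 2, 2 > 0, confirmed minimum.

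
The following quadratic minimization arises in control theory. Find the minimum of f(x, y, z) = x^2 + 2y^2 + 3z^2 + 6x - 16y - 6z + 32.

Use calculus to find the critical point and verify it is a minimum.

f(x,y,z) = x^2 + 2y^2 + 3z^2 + 6x - 16y - 6z + 32
df/dx = 2x + (6) = 0 => x = -3
df/dy = 4y + (-16) = 0 => y = 4
df/dz = 6z + (-6) = 0 => z = 1
f(-3,4,1) = 1*(-3)^2 + 2*(4)^2 + 3*(1)^2 + 6*(-3) + -16*(4) + -6*(1) + 32 = -12
Hessian is diagonal with entries 2, 4, 6 > 0, confirmed minimum.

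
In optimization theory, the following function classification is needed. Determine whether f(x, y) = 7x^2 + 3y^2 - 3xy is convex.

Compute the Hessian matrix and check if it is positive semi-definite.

f(x,y) = 7x^2 + 3y^2 - 3xy
Hessian H = [[14, -3], [-3, 6]]
trace(H) = 20, det(H) = 75
Eigenvalues: (20 +/- sqrt(100)) / 2 = 15, 5
Since both eigenvalues > 0, f is convex.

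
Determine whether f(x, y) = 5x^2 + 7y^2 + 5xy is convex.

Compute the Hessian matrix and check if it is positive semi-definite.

f(x,y) = 5x^2 + 7y^2 + 5xy
Hessian H = [[10, 5], [5, 14]]
trace(H) = 24, det(H) = 115
Eigenvalues: (24 +/- sqrt(116)) / 2 = 17.39, 6.615
Since both eigenvalues > 0, f is convex.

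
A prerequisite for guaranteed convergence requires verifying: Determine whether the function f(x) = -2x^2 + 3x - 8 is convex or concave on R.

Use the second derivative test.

f(x) = -2x^2 + 3x - 8
f'(x) = -4x + 3
f''(x) = -4
Since f''(x) = -4 < 0 for all x, f is concave on R.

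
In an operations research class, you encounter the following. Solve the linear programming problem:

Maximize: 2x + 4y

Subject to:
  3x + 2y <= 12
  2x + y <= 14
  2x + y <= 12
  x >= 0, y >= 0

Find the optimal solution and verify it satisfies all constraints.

Feasible vertices: (0, 0), (0, 6), (4, 0)
Objective 2x + 4y at each vertex:
  (0, 0): 0
  (0, 6): 24
  (4, 0): 8
Maximum is 24 at (0, 6).
Verify constraints at (x, y) = (0, 6):
  3*0 + 2*6 = 12 <= 12 (active)
  2*0 + 1*6 = 6 <= 14
  2*0 + 1*6 = 6 <= 12
  x = 0 >= 0, y = 6 >= 0. All constraints satisfied.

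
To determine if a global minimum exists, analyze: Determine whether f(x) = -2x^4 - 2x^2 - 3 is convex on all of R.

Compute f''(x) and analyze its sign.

f(x) = -2x^4 - 2x^2 - 3
f'(x) = -8x^3 + -4x
f''(x) = -24x^2 + -4
f''(x) = -24x^2 + -4 <= -4 < 0 for all x
Therefore, f is concave on R.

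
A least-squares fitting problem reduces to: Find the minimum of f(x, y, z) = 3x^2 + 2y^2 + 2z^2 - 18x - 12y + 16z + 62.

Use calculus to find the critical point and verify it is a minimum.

f(x,y,z) = 3x^2 + 2y^2 + 2z^2 - 18x - 12y + 16z + 62
df/dx = 6x + (-18) = 0 => x = 3
df/dy = 4y + (-12) = 0 => y = 3
df/dz = 4z + (16) = 0 => z = -4
f(3,3,-4) = 3*(3)^2 + 2*(3)^2 + 2*(-4)^2 + -18*(3) + -12*(3) + 16*(-4) + 62 = -15
Hessian is diagonal with entries 6, 4, 4 > 0, confirmed minimum.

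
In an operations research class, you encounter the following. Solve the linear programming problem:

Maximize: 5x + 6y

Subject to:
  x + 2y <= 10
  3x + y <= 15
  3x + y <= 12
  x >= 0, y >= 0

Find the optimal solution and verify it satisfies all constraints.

Feasible vertices: (0, 0), (0, 5), (14/5, 18/5), (4, 0)
Objective 5x + 6y at each vertex:
  (0, 0): 0
  (0, 5): 30
  (14/5, 18/5): 178/5
  (4, 0): 20
Maximum is 178/5 at (14/5, 18/5).
Verify constraints at (x, y) = (14/5, 18/5):
  1*(14/5) + 2*(18/5) = 10 <= 10 (active)
  3*(14/5) + 1*(18/5) = 12 <= 15
  3*(14/5) + 1*(18/5) = 12 <= 12 (active)
  x = 14/5 >= 0, y = 18/5 >= 0. All constraints satisfied.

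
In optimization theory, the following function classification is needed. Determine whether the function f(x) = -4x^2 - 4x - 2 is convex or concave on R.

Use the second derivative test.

f(x) = -4x^2 - 4x - 2
f'(x) = -8x - 4
f''(x) = -8
Since f''(x) = -8 < 0 for all x, f is concave on R.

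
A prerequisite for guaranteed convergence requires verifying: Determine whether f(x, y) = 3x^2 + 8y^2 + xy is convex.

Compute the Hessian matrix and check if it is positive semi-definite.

f(x,y) = 3x^2 + 8y^2 + xy
Hessian H = [[6, 1], [1, 16]]
trace(H) = 22, det(H) = 95
Eigenvalues: (22 +/- sqrt(104)) / 2 = 16.1, 5.901
Since both eigenvalues > 0, f is convex.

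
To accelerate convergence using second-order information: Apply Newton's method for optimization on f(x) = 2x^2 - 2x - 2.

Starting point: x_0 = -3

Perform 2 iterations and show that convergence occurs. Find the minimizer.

f(x) = 2x^2 - 2x - 2, f'(x) = 4x + (-2), f''(x) = 4
Step 1: f'(-3) = -14, x_1 = -3 - -14/4 = 1/2
Step 2: f'(1/2) = 0, x_2 = 1/2 (converged)
Newton's method converges in 1 step for quadratics.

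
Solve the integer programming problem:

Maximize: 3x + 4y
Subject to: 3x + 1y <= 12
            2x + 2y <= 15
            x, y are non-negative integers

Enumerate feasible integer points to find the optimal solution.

Constraint 1: 3x + 1y <= 12
Constraint 2: 2x + 2y <= 15
Feasible x range (need y >= 0): 0 <= x <= min(12/3, 15/2) => x in {0, ..., 4}.
Enumerate feasible integer points row by row (the coefficient of y is 4 > 0, so for each x the largest feasible y gives the best value):
  x = 0: y <= min((12 - 3*0)/1, (15 - 2*0)/2) => y in {0, ..., 7}; best 3*0 + 4*7 = 28
  x = 1: y <= min((12 - 3*1)/1, (15 - 2*1)/2) => y in {0, ..., 6}; best 3*1 + 4*6 = 27
  x = 2: y <= min((12 - 3*2)/1, (15 - 2*2)/2) => y in {0, ..., 5}; best 3*2 + 4*5 = 26
  x = 3: y <= min((12 - 3*3)/1, (15 - 2*3)/2) => y in {0, ..., 3}; best 3*3 + 4*3 = 21
  x = 4: y <= min((12 - 3*4)/1, (15 - 2*4)/2) => y in {0}; best 3*4 + 4*0 = 12
The maximum 3x + 4y = 28 is achieved at x = 0, y = 7.
Check: 3*0 + 1*7 = 7 <= 12 and 2*0 + 2*7 = 14 <= 15.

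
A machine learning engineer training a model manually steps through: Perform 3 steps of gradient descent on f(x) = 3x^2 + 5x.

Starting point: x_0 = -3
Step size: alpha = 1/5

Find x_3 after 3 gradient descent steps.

f(x) = 3x^2 + 5x, f'(x) = 6x + (5)
Step 1: f'(-3) = -13, x_1 = -3 - 1/5 * -13 = -2/5
Step 2: f'(-2/5) = 13/5, x_2 = -2/5 - 1/5 * 13/5 = -23/25
Step 3: f'(-23/25) = -13/25, x_3 = -23/25 - 1/5 * -13/25 = -102/125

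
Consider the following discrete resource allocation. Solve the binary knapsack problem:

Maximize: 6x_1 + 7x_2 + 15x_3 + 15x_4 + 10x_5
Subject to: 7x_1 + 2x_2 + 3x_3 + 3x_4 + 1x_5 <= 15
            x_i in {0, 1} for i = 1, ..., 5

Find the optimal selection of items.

Items: item 1 (v=6, w=7), item 2 (v=7, w=2), item 3 (v=15, w=3), item 4 (v=15, w=3), item 5 (v=10, w=1)
Capacity: 15
Checking all 32 subsets (w = total weight, v = total value):
  {}: w = 0, v = 0
  {1}: w = 7, v = 6
  {2}: w = 2, v = 7
  {3}: w = 3, v = 15
  {4}: w = 3, v = 15
  {5}: w = 1, v = 10
  {1, 2}: w = 9, v = 13
  {1, 3}: w = 10, v = 21
  {1, 4}: w = 10, v = 21
  {1, 5}: w = 8, v = 16
  {2, 3}: w = 5, v = 22
  {2, 4}: w = 5, v = 22
  {2, 5}: w = 3, v = 17
  {3, 4}: w = 6, v = 30
  {3, 5}: w = 4, v = 25
  {4, 5}: w = 4, v = 25
  {1, 2, 3}: w = 12, v = 28
  {1, 2, 4}: w = 12, v = 28
  {1, 2, 5}: w = 10, v = 23
  {1, 3, 4}: w = 13, v = 36
  {1, 3, 5}: w = 11, v = 31
  {1, 4, 5}: w = 11, v = 31
  {2, 3, 4}: w = 8, v = 37
  {2, 3, 5}: w = 6, v = 32
  {2, 4, 5}: w = 6, v = 32
  {3, 4, 5}: w = 7, v = 40
  {1, 2, 3, 4}: w = 15, v = 43
  {1, 2, 3, 5}: w = 13, v = 38
  {1, 2, 4, 5}: w = 13, v = 38
  {1, 3, 4, 5}: w = 14, v = 46
  {2, 3, 4, 5}: w = 9, v = 47
  {1, 2, 3, 4, 5}: w = 16 > 15, infeasible
Best feasible subset: items [2, 3, 4, 5]
Total weight: 9 <= 15, total value: 47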